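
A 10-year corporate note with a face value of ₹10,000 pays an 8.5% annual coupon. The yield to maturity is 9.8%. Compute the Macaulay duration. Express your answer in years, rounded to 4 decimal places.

6.9861 years

Periodic yield y = 0.098. Discount each cash flow and weight by its year:
  t   CF        PV=CF/(1+0.098)^t    t·PV
  1       850.00       774.1348       774.1348
  2       850.00       705.0408     1,410.0816
  3       850.00       642.1137     1,926.3410
  4       850.00       584.8030     2,339.2119
  5       850.00       532.6074     2,663.0372
  6       850.00       485.0705     2,910.4231
  7       850.00       441.7764     3,092.4350
  8       850.00       402.3465     3,218.7718
  9       850.00       366.4358     3,297.9220
  10   10,850.00     4,259.9680    42,599.6800
  Σ                  9,194.2968    64,232.0384
Price P = Σ PV = 9,194.2968.
Macaulay duration = Σ(t·PV) / P = 64,232.0384 / 9,194.2968 = 6.98607 years.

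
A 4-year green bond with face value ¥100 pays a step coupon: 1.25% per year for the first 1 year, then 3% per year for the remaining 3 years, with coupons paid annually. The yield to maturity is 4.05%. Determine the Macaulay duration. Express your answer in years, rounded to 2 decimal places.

3.88 years

Periodic yield y = 0.0405. Discount each cash flow and weight by its year:
  t   CF        PV=CF/(1+0.0405)^t    t·PV
  1         1.25         1.2013         1.2013
  2         3.00         2.7710         5.5420
  3         3.00         2.6631         7.9894
  4       103.00        87.8757       351.5029
  Σ                     94.5112       366.2357
Price P = Σ PV = 94.5112.
Macaulay duration = Σ(t·PV) / P = 366.2357 / 94.5112 = 3.87505 years.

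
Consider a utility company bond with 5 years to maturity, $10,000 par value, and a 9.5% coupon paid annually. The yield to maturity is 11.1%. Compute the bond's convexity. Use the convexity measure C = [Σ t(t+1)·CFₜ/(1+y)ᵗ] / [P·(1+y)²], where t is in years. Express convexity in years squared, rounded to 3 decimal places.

19.043

With y = 0.111:
  t   CF        PV=CF/(1+0.111)^t    t·PV        t(t+1)·PV
  1       950.00       855.0855       855.0855       1,710.1710
  2       950.00       769.6539     1,539.3078       4,617.9235
  3       950.00       692.7578     2,078.2734       8,313.0937
  4       950.00       623.5444     2,494.1775      12,470.8876
  5    10,950.00     6,469.0994    32,345.4970     194,072.9821
  Σ                  9,410.1410    39,312.3413     221,185.0579
P = 9,410.1410.
Convexity = Σ t(t+1)·PV / [P·(1+y)²] = 221,185.0579 / (9,410.1410 × 1.234321) = 19.04283.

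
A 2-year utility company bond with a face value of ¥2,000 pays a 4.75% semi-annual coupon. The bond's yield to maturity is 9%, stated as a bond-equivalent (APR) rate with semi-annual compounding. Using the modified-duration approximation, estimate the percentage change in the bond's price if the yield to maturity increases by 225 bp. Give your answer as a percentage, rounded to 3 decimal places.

-4.152%

Periodic yield y = 0.045. Modified duration first:
  t   CF        PV=CF/(1+0.045)^t    t·PV
  1        47.50        45.4545        45.4545
  2        47.50        43.4972        86.9943
  3        47.50        41.6241       124.8723
  4     2,047.50     1,716.9544     6,867.8174
  Σ                  1,847.5302     7,125.1386
P = 1,847.5302; D_Mac = 3.85657 half-year periods = 1.92829 yrs; D_mod = 1.92829/(1+0.045) = 1.84525 yrs.
ΔP/P ≈ -D_mod · Δy = -1.84525 × (+0.0225) = -0.041518 = -4.1518%.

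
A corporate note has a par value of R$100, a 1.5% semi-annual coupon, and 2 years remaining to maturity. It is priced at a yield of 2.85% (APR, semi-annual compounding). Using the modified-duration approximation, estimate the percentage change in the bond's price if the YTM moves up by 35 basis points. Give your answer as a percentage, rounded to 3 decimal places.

Periodic yield y = 0.01425. Modified duration first:
  t   CF        PV=CF/(1+0.01425)^t    t·PV
  1         0.75         0.7395         0.7395
  2         0.75         0.7291         1.4581
  3         0.75         0.7188         2.1565
  4       100.75        95.2061       380.8246
  Σ                     97.3935       385.1787
P = 97.3935; D_Mac = 3.95487 half-year periods = 1.97744 yrs; D_mod = 1.97744/(1+0.01425) = 1.94965 yrs.
ΔP/P ≈ -D_mod · Δy = -1.94965 × (+0.0035) = -0.006824 = -0.6824%.

-0.682%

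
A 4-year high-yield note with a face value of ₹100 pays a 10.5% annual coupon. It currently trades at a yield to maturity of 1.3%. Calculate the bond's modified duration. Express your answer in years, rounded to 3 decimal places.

Periodic yield y = 0.013. First find Macaulay duration:
  t   CF        PV=CF/(1+0.013)^t    t·PV
  1        10.50        10.3653        10.3653
  2        10.50        10.2322        20.4645
  3        10.50        10.1009        30.3028
  4       110.50       104.9360       419.7440
  Σ                    135.6344       480.8765
P = 135.6344; Macaulay duration = 480.8765 / 135.6344 = 3.54539 years.
Modified duration = D_Mac / (1 + y) = 3.54539 / 1.013 = 3.49989 years.

3.500 years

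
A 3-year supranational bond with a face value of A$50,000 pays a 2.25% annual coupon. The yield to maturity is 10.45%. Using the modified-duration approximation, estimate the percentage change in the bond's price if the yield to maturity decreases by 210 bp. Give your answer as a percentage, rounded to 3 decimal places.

Periodic yield y = 0.1045. Modified duration first:
  t   CF        PV=CF/(1+0.1045)^t    t·PV
  1     1,125.00     1,018.5604     1,018.5604
  2     1,125.00       922.1914     1,844.3829
  3    51,125.00    37,943.3927   113,830.1780
  Σ                 39,884.1445   116,693.1213
P = 39,884.1445; D_Mac = 2.92580 yrs; D_mod = 2.92580/(1+0.1045) = 2.64898 yrs.
ΔP/P ≈ -D_mod · Δy = -2.64898 × (-0.021) = +0.055629 = +5.5629%.

+5.563%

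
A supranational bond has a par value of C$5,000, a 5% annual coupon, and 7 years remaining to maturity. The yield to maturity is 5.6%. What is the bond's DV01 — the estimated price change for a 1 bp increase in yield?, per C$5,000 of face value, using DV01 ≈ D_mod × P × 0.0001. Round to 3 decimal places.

Periodic yield y = 0.056.
  t   CF        PV=CF/(1+0.056)^t    t·PV
  1       250.00       236.7424       236.7424
  2       250.00       224.1879       448.3758
  3       250.00       212.2991       636.8974
  4       250.00       201.0409       804.1634
  5       250.00       190.3796       951.8980
  6       250.00       180.2837     1,081.7023
  7     5,250.00     3,585.1875    25,096.3126
  Σ                  4,830.1212    29,256.0921
P = 4,830.1212; D_Mac = 6.05701 yrs; D_mod = 5.73580 yrs.
DV01 ≈ 5.73580 × 4,830.1212 × 0.0001 = 2.770463.

C$2.770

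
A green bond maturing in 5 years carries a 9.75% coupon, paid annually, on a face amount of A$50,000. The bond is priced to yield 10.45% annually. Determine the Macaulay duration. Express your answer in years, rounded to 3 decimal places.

Periodic yield y = 0.1045. Discount each cash flow and weight by its year:
  t   CF        PV=CF/(1+0.1045)^t    t·PV
  1     4,875.00     4,413.7619     4,413.7619
  2     4,875.00     3,996.1629     7,992.3257
  3     4,875.00     3,618.0741    10,854.2224
  4     4,875.00     3,275.7575    13,103.0299
  5    54,875.00    33,384.5812   166,922.9059
  Σ                 48,688.3375   203,286.2457
Price P = Σ PV = 48,688.3375.
Macaulay duration = Σ(t·PV) / P = 203,286.2457 / 48,688.3375 = 4.17526 years.

4.175 years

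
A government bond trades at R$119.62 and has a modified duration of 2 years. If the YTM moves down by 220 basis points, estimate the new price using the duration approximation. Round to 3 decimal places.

R$124.883

Duration approximation: ΔP/P ≈ -D_mod · Δy = -2 × (-0.022) = +0.044000.
New price ≈ 119.62 × (1 + 0.044000) = 124.88328.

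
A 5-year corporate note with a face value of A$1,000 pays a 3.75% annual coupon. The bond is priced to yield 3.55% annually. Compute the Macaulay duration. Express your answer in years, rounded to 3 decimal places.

Periodic yield y = 0.0355. Discount each cash flow and weight by its year:
  t   CF        PV=CF/(1+0.0355)^t    t·PV
  1        37.50        36.2144        36.2144
  2        37.50        34.9729        69.9457
  3        37.50        33.7739       101.3216
  4        37.50        32.6160       130.4640
  5     1,037.50       871.4402     4,357.2010
  Σ                  1,009.0173     4,695.1468
Price P = Σ PV = 1,009.0173.
Macaulay duration = Σ(t·PV) / P = 4,695.1468 / 1,009.0173 = 4.65319 years.

4.653 years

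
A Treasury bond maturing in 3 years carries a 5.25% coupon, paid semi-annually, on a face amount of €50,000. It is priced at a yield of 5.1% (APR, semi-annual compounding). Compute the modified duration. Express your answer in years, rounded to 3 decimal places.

2.745 years

Periodic yield y = 0.0255. First find Macaulay duration:
  t   CF        PV=CF/(1+0.0255)^t    t·PV
  1     1,312.50     1,279.8635     1,279.8635
  2     1,312.50     1,248.0385     2,496.0770
  3     1,312.50     1,217.0049     3,651.0146
  4     1,312.50     1,186.7429     4,746.9717
  5     1,312.50     1,157.2335     5,786.1674
  6    51,312.50    44,117.3265   264,703.9589
  Σ                 50,206.2097   282,664.0531
P = 50,206.2097; Macaulay duration = 282,664.0531 / 50,206.2097 = 5.63006 half-year periods = 2.81503 years.
Modified duration = D_Mac / (1 + y) = 2.81503 / 1.0255 = 2.74503 years.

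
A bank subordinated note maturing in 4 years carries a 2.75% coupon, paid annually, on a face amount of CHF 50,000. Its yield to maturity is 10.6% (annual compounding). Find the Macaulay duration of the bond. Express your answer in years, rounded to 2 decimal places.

Periodic yield y = 0.106. Discount each cash flow and weight by its year:
  t   CF        PV=CF/(1+0.106)^t    t·PV
  1     1,375.00     1,243.2188     1,243.2188
  2     1,375.00     1,124.0676     2,248.1353
  3     1,375.00     1,016.3360     3,049.0081
  4    51,375.00    34,334.5474   137,338.1896
  Σ                 37,718.1699   143,878.5518
Price P = Σ PV = 37,718.1699.
Macaulay duration = Σ(t·PV) / P = 143,878.5518 / 37,718.1699 = 3.81457 years.

3.81 years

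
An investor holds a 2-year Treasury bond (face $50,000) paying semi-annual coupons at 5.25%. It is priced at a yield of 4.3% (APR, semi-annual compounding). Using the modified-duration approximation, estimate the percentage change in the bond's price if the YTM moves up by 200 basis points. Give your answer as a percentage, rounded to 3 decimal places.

Periodic yield y = 0.0215. Modified duration first:
  t   CF        PV=CF/(1+0.0215)^t    t·PV
  1     1,312.50     1,284.8752     1,284.8752
  2     1,312.50     1,257.8318     2,515.6636
  3     1,312.50     1,231.3576     3,694.0728
  4    51,312.50    47,126.9887   188,507.9549
  Σ                 50,901.0533   196,002.5665
P = 50,901.0533; D_Mac = 3.85066 half-year periods = 1.92533 yrs; D_mod = 1.92533/(1+0.0215) = 1.88481 yrs.
ΔP/P ≈ -D_mod · Δy = -1.88481 × (+0.02) = -0.037696 = -3.7696%.

-3.770%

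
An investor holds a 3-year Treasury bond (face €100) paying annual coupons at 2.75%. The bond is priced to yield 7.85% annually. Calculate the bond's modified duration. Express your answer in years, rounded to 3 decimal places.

2.702 years

Periodic yield y = 0.0785. First find Macaulay duration:
  t   CF        PV=CF/(1+0.0785)^t    t·PV
  1         2.75         2.5498         2.5498
  2         2.75         2.3642         4.7285
  3       102.75        81.9071       245.7212
  Σ                     86.8212       252.9995
P = 86.8212; Macaulay duration = 252.9995 / 86.8212 = 2.91403 years.
Modified duration = D_Mac / (1 + y) = 2.91403 / 1.0785 = 2.70193 years.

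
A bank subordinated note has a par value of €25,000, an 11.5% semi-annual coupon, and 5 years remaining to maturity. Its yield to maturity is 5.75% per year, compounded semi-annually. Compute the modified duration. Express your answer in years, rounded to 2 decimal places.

Periodic yield y = 0.02875. First find Macaulay duration:
  t   CF        PV=CF/(1+0.02875)^t    t·PV
  1     1,437.50     1,397.3269     1,397.3269
  2     1,437.50     1,358.2764     2,716.5528
  3     1,437.50     1,320.3173     3,960.9519
  4     1,437.50     1,283.4190     5,133.6760
  5     1,437.50     1,247.5519     6,237.7594
  6     1,437.50     1,212.6871     7,276.1227
  7     1,437.50     1,178.7967     8,251.5770
  8     1,437.50     1,145.8534     9,166.8274
  9     1,437.50     1,113.8308    10,024.4771
  10   26,437.50    19,912.3218   199,123.2181
  Σ                 31,170.3813   253,288.4892
P = 31,170.3813; Macaulay duration = 253,288.4892 / 31,170.3813 = 8.12593 half-year periods = 4.06297 years.
Modified duration = D_Mac / (1 + y) = 4.06297 / 1.02875 = 3.94942 years.

3.95 years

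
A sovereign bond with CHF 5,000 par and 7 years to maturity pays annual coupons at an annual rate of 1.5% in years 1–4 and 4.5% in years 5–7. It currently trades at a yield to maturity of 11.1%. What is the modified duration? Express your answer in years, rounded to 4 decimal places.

Periodic yield y = 0.111. First find Macaulay duration:
  t   CF        PV=CF/(1+0.111)^t    t·PV
  1        75.00        67.5068        67.5068
  2        75.00        60.7622       121.5243
  3        75.00        54.6914       164.0742
  4        75.00        49.2272       196.9088
  5       225.00       132.9267       664.6335
  6       225.00       119.6460       717.8760
  7     5,225.00     2,500.8514    17,505.9596
  Σ                  2,985.6116    19,438.4831
P = 2,985.6116; Macaulay duration = 19,438.4831 / 2,985.6116 = 6.51072 years.
Modified duration = D_Mac / (1 + y) = 6.51072 / 1.111 = 5.86023 years.

5.8602 years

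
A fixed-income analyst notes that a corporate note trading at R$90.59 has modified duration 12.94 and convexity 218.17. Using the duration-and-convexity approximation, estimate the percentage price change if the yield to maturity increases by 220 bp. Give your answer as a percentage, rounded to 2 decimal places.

-23.19%

Duration effect: -D_mod·Δy = -12.94 × (+0.022) = -0.284680
Convexity effect: ½·C·(Δy)² = 0.5 × 218.17 × (0.022)² = +0.05279714
ΔP/P ≈ -0.284680 + 0.05279714 = -0.23188286
= -23.188286%.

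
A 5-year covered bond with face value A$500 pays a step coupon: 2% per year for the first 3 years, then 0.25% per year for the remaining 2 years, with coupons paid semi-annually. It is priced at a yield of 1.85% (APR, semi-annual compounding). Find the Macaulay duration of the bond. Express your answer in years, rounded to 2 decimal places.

Periodic yield y = 0.00925. Discount each cash flow and weight by its period:
  t   CF        PV=CF/(1+0.00925)^t    t·PV
  1        5.000         4.9542         4.9542
  2        5.000         4.9088         9.8175
  3        5.000         4.8638        14.5913
  4        5.000         4.8192        19.2768
  5        5.000         4.7750        23.8752
  6        5.000         4.7313        28.3876
  7        0.625         0.5860         4.1019
  8        0.625         0.5806         4.6449
  9        0.625         0.5753         5.1777
  10     500.625       456.5885     4,565.8848
  Σ                    487.3826     4,680.7119
Price P = Σ PV = 487.3826.
Macaulay duration = Σ(t·PV) / P = 4,680.7119 / 487.3826 = 9.60377 half-year periods.
In years: 9.60377 / 2 = 4.80189 years.

4.80 years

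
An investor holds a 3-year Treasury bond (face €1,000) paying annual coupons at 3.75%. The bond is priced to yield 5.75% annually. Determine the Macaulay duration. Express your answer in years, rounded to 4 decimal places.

2.8896 years

Periodic yield y = 0.0575. Discount each cash flow and weight by its year:
  t   CF        PV=CF/(1+0.0575)^t    t·PV
  1        37.50        35.4610        35.4610
  2        37.50        33.5329        67.0657
  3     1,037.50       877.2977     2,631.8930
  Σ                    946.2915     2,734.4197
Price P = Σ PV = 946.2915.
Macaulay duration = Σ(t·PV) / P = 2,734.4197 / 946.2915 = 2.88962 years.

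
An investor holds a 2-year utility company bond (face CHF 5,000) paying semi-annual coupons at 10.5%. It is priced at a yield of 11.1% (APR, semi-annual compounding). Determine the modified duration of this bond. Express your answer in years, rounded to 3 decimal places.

Periodic yield y = 0.0555. First find Macaulay duration:
  t   CF        PV=CF/(1+0.0555)^t    t·PV
  1       262.50       248.6973       248.6973
  2       262.50       235.6204       471.2407
  3       262.50       223.2310       669.6931
  4     5,262.50     4,239.9346    16,959.7384
  Σ                  4,947.4833    18,349.3696
P = 4,947.4833; Macaulay duration = 18,349.3696 / 4,947.4833 = 3.70883 half-year periods = 1.85441 years.
Modified duration = D_Mac / (1 + y) = 1.85441 / 1.0555 = 1.75691 years.

1.757 years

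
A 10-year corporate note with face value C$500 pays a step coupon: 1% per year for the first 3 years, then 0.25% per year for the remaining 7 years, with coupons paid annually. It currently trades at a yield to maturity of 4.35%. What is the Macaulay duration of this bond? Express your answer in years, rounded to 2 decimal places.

Periodic yield y = 0.0435. Discount each cash flow and weight by its year:
  t   CF        PV=CF/(1+0.0435)^t    t·PV
  1         5.00         4.7916         4.7916
  2         5.00         4.5918         9.1836
  3         5.00         4.4004        13.2012
  4         1.25         1.0542         4.2170
  5         1.25         1.0103         5.0515
  6         1.25         0.9682         5.8091
  7         1.25         0.9278         6.4947
  8         1.25         0.8891         7.1131
  9         1.25         0.8521         7.6687
  10      501.25       327.4386     3,274.3858
  Σ                    346.9241     3,337.9163
Price P = Σ PV = 346.9241.
Macaulay duration = Σ(t·PV) / P = 3,337.9163 / 346.9241 = 9.62146 years.

9.62 years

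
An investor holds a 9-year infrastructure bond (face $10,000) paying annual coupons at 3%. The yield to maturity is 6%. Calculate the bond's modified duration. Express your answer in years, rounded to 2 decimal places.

Periodic yield y = 0.06. First find Macaulay duration:
  t   CF        PV=CF/(1+0.06)^t    t·PV
  1       300.00       283.0189       283.0189
  2       300.00       266.9989       533.9979
  3       300.00       251.8858       755.6574
  4       300.00       237.6281       950.5124
  5       300.00       224.1775     1,120.8873
  6       300.00       211.4882     1,268.9290
  7       300.00       199.5171     1,396.6199
  8       300.00       188.2237     1,505.7897
  9    10,300.00     6,096.5542    54,868.9876
  Σ                  7,959.4923    62,684.3999
P = 7,959.4923; Macaulay duration = 62,684.3999 / 7,959.4923 = 7.87543 years.
Modified duration = D_Mac / (1 + y) = 7.87543 / 1.06 = 7.42965 years.

7.43 years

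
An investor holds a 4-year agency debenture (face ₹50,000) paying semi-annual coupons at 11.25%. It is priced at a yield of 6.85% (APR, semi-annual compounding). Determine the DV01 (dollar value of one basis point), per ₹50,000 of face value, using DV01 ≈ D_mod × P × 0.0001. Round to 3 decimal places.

₹18.824

Periodic yield y = 0.03425.
  t   CF        PV=CF/(1+0.03425)^t    t·PV
  1     2,812.50     2,719.3619     2,719.3619
  2     2,812.50     2,629.3081     5,258.6161
  3     2,812.50     2,542.2365     7,626.7094
  4     2,812.50     2,458.0483     9,832.1932
  5     2,812.50     2,376.6481    11,883.2405
  6     2,812.50     2,297.9435    13,787.6612
  7     2,812.50     2,221.8453    15,552.9174
  8    52,812.50    40,339.6838   322,717.4704
  Σ                 57,585.0755   389,378.1701
P = 57,585.0755; D_Mac = 6.76179 half-year periods = 3.38089 yrs; D_mod = 3.26893 yrs.
DV01 ≈ 3.26893 × 57,585.0755 × 0.0001 = 18.824180.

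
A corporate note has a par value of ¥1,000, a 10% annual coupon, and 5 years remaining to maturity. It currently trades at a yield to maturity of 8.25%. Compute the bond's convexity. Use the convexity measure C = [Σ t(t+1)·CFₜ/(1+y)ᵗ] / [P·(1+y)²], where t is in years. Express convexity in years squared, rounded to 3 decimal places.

With y = 0.0825:
  t   CF        PV=CF/(1+0.0825)^t    t·PV        t(t+1)·PV
  1       100.00        92.3788        92.3788         184.7575
  2       100.00        85.3383       170.6767         512.0300
  3       100.00        78.8345       236.5035         946.0139
  4       100.00        72.8263       291.3053       1,456.5264
  5     1,100.00       740.0365     3,700.1827      22,201.0960
  Σ                  1,069.4144     4,491.0469      25,300.4239
P = 1,069.4144.
Convexity = Σ t(t+1)·PV / [P·(1+y)²] = 25,300.4239 / (1,069.4144 × 1.171806) = 20.18952.

20.190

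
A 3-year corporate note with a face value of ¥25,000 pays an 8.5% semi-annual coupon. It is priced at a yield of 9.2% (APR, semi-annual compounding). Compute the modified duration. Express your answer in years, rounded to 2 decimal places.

Periodic yield y = 0.046. First find Macaulay duration:
  t   CF        PV=CF/(1+0.046)^t    t·PV
  1     1,062.50     1,015.7744     1,015.7744
  2     1,062.50       971.1036     1,942.2072
  3     1,062.50       928.3973     2,785.1920
  4     1,062.50       887.5692     3,550.2766
  5     1,062.50       848.5365     4,242.6824
  6    26,062.50    19,898.7578   119,392.5466
  Σ                 24,550.1387   132,928.6792
P = 24,550.1387; Macaulay duration = 132,928.6792 / 24,550.1387 = 5.41458 half-year periods = 2.70729 years.
Modified duration = D_Mac / (1 + y) = 2.70729 / 1.046 = 2.58823 years.

2.59 years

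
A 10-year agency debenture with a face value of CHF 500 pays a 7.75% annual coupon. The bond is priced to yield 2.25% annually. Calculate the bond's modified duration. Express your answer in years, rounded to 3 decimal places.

7.664 years

Periodic yield y = 0.0225. First find Macaulay duration:
  t   CF        PV=CF/(1+0.0225)^t    t·PV
  1        38.75        37.8973        37.8973
  2        38.75        37.0634        74.1268
  3        38.75        36.2478       108.7434
  4        38.75        35.4502       141.8007
  5        38.75        34.6701       173.3505
  6        38.75        33.9072       203.4431
  7        38.75        33.1611       232.1275
  8        38.75        32.4314       259.4509
  9        38.75        31.7177       285.4594
  10      538.75       431.2748     4,312.7483
  Σ                    743.8209     5,829.1480
P = 743.8209; Macaulay duration = 5,829.1480 / 743.8209 = 7.83676 years.
Modified duration = D_Mac / (1 + y) = 7.83676 / 1.0225 = 7.66432 years.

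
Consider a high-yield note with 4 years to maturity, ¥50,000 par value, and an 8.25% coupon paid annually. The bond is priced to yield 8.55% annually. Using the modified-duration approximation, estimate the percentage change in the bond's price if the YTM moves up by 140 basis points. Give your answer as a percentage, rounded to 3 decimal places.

Periodic yield y = 0.0855. Modified duration first:
  t   CF        PV=CF/(1+0.0855)^t    t·PV
  1     4,125.00     3,800.0921     3,800.0921
  2     4,125.00     3,500.7758     7,001.5516
  3     4,125.00     3,225.0353     9,675.1058
  4    54,125.00    38,983.2998   155,933.1993
  Σ                 49,509.2030   176,409.9489
P = 49,509.2030; D_Mac = 3.56317 yrs; D_mod = 3.56317/(1+0.0855) = 3.28252 yrs.
ΔP/P ≈ -D_mod · Δy = -3.28252 × (+0.014) = -0.045955 = -4.5955%.

-4.596%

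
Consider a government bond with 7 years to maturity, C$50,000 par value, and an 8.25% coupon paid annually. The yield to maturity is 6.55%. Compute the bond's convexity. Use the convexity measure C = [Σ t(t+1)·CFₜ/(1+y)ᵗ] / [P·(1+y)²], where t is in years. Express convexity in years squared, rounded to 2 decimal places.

With y = 0.0655:
  t   CF        PV=CF/(1+0.0655)^t    t·PV        t(t+1)·PV
  1     4,125.00     3,871.4219     3,871.4219       7,742.8437
  2     4,125.00     3,633.4321     7,266.8641      21,800.5924
  3     4,125.00     3,410.0723    10,230.2170      40,920.8680
  4     4,125.00     3,200.4433    12,801.7732      64,008.8659
  5     4,125.00     3,003.7009    15,018.5044      90,111.0266
  6     4,125.00     2,819.0529    16,914.3175     118,400.2226
  7    54,125.00    34,715.5245   243,008.6714   1,944,069.3712
  Σ                 54,653.6478   309,111.7695   2,287,053.7904
P = 54,653.6478.
Convexity = Σ t(t+1)·PV / [P·(1+y)²] = 2,287,053.7904 / (54,653.6478 × 1.135290) = 36.85957.

36.86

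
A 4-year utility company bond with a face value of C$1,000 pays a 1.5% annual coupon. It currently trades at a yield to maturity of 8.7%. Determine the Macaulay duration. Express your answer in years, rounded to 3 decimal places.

3.897 years

Periodic yield y = 0.087. Discount each cash flow and weight by its year:
  t   CF        PV=CF/(1+0.087)^t    t·PV
  1        15.00        13.7994        13.7994
  2        15.00        12.6950        25.3900
  3        15.00        11.6789        35.0368
  4     1,015.00       727.0225     2,908.0901
  Σ                    765.1959     2,982.3163
Price P = Σ PV = 765.1959.
Macaulay duration = Σ(t·PV) / P = 2,982.3163 / 765.1959 = 3.89745 years.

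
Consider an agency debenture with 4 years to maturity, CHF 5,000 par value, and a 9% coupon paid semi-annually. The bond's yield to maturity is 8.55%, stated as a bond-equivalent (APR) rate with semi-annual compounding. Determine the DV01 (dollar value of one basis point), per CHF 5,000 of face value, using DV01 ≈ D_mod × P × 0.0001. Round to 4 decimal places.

Periodic yield y = 0.04275.
  t   CF        PV=CF/(1+0.04275)^t    t·PV
  1       225.00       215.7756       215.7756
  2       225.00       206.9294       413.8587
  3       225.00       198.4458       595.3374
  4       225.00       190.3101       761.2402
  5       225.00       182.5078       912.5392
  6       225.00       175.0255     1,050.1530
  7       225.00       167.8499     1,174.9494
  8     5,225.00     3,738.0466    29,904.3725
  Σ                  5,074.8906    35,028.2260
P = 5,074.8906; D_Mac = 6.90226 half-year periods = 3.45113 yrs; D_mod = 3.30964 yrs.
DV01 ≈ 3.30964 × 5,074.8906 × 0.0001 = 1.679608.

CHF 1.6796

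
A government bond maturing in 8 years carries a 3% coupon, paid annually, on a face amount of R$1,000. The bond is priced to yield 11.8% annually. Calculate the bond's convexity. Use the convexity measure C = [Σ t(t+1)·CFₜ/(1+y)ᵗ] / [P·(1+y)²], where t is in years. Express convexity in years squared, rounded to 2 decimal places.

47.38

With y = 0.118:
  t   CF        PV=CF/(1+0.118)^t    t·PV        t(t+1)·PV
  1        30.00        26.8336        26.8336          53.6673
  2        30.00        24.0015        48.0029         144.0088
  3        30.00        21.4682        64.4046         257.6185
  4        30.00        19.2023        76.8093         384.0467
  5        30.00        17.1756        85.8781         515.2684
  6        30.00        15.3628        92.1768         645.2377
  7        30.00        13.7413        96.1893         769.5142
  8     1,030.00       421.9906     3,375.9250      30,383.3246
  Σ                    559.7760     3,866.2196      33,152.6861
P = 559.7760.
Convexity = Σ t(t+1)·PV / [P·(1+y)²] = 33,152.6861 / (559.7760 × 1.249924) = 47.38281.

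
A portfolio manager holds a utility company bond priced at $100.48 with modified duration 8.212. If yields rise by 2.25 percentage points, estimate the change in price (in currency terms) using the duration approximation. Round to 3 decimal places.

-$18.566

Duration approximation: ΔP/P ≈ -D_mod · Δy = -8.212 × (+0.0225) = -0.184770.
ΔP ≈ 100.48 × (-0.184770) = -18.5656896.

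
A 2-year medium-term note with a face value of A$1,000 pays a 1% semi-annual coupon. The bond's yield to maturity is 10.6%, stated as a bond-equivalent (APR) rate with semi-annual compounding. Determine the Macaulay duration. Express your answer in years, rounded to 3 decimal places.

1.983 years

Periodic yield y = 0.053. Discount each cash flow and weight by its period:
  t   CF        PV=CF/(1+0.053)^t    t·PV
  1         5.00         4.7483         4.7483
  2         5.00         4.5093         9.0187
  3         5.00         4.2824        12.8471
  4     1,005.00       817.4338     3,269.7351
  Σ                    830.9738     3,296.3492
Price P = Σ PV = 830.9738.
Macaulay duration = Σ(t·PV) / P = 3,296.3492 / 830.9738 = 3.96685 half-year periods.
In years: 3.96685 / 2 = 1.98343 years.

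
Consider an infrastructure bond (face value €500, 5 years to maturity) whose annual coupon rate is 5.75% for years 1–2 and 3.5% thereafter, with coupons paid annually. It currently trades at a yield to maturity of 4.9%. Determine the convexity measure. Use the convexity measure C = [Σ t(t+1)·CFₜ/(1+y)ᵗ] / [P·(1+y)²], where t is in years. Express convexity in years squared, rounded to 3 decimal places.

23.906

With y = 0.049:
  t   CF        PV=CF/(1+0.049)^t    t·PV        t(t+1)·PV
  1        28.75        27.4071        27.4071          54.8141
  2        28.75        26.1268        52.2537         156.7610
  3        17.50        15.1604        45.4813         181.9252
  4        17.50        14.4523        57.8091         289.0454
  5       517.50       407.4112     2,037.0558      12,222.3346
  Σ                    490.5577     2,220.0069      12,904.8803
P = 490.5577.
Convexity = Σ t(t+1)·PV / [P·(1+y)²] = 12,904.8803 / (490.5577 × 1.100401) = 23.90633.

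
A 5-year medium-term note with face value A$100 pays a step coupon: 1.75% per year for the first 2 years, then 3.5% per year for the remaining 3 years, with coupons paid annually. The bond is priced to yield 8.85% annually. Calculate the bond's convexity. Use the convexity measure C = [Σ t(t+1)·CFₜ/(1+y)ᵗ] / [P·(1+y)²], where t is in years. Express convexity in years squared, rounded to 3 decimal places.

23.608

With y = 0.0885:
  t   CF        PV=CF/(1+0.0885)^t    t·PV        t(t+1)·PV
  1         1.75         1.6077         1.6077           3.2154
  2         1.75         1.4770         2.9540           8.8620
  3         3.50         2.7138         8.1415          32.5660
  4         3.50         2.4932         9.9727          49.8637
  5       103.50        67.7327       338.6633       2,031.9800
  Σ                     76.0244       361.3393       2,126.4871
P = 76.0244.
Convexity = Σ t(t+1)·PV / [P·(1+y)²] = 2,126.4871 / (76.0244 × 1.184832) = 23.60766.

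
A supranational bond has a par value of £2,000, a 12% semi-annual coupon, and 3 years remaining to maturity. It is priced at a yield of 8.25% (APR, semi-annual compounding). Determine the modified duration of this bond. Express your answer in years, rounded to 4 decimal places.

2.5225 years

Periodic yield y = 0.04125. First find Macaulay duration:
  t   CF        PV=CF/(1+0.04125)^t    t·PV
  1       120.00       115.2461       115.2461
  2       120.00       110.6805       221.3611
  3       120.00       106.2958       318.8875
  4       120.00       102.0848       408.3393
  5       120.00        98.0406       490.2032
  6     2,120.00     1,663.4348     9,980.6086
  Σ                  2,195.7827    11,534.6458
P = 2,195.7827; Macaulay duration = 11,534.6458 / 2,195.7827 = 5.25309 half-year periods = 2.62655 years.
Modified duration = D_Mac / (1 + y) = 2.62655 / 1.04125 = 2.52249 years.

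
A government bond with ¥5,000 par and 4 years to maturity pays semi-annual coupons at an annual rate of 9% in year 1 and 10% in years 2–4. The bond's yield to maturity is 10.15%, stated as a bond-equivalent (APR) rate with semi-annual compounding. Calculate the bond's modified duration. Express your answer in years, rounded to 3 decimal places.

Periodic yield y = 0.05075. First find Macaulay duration:
  t   CF        PV=CF/(1+0.05075)^t    t·PV
  1       225.00       214.1328       214.1328
  2       225.00       203.7904       407.5808
  3       250.00       215.4973       646.4919
  4       250.00       205.0890       820.3561
  5       250.00       195.1835       975.9173
  6       250.00       185.7563     1,114.5380
  7       250.00       176.7845     1,237.4916
  8     5,250.00     3,533.1666    28,265.3327
  Σ                  4,929.4004    33,681.8410
P = 4,929.4004; Macaulay duration = 33,681.8410 / 4,929.4004 = 6.83285 half-year periods = 3.41642 years.
Modified duration = D_Mac / (1 + y) = 3.41642 / 1.05075 = 3.25141 years.

3.251 years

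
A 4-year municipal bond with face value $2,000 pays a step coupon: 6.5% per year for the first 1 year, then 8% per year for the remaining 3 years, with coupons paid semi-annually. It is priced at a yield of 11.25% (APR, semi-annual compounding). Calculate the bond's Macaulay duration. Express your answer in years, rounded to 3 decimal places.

3.511 years

Periodic yield y = 0.05625. Discount each cash flow and weight by its period:
  t   CF        PV=CF/(1+0.05625)^t    t·PV
  1        65.00        61.5385        61.5385
  2        65.00        58.2613       116.5225
  3        80.00        67.8875       203.6625
  4        80.00        64.2722       257.0888
  5        80.00        60.8494       304.2471
  6        80.00        57.6089       345.6535
  7        80.00        54.5410       381.7869
  8     2,080.00     1,342.5472    10,740.3775
  Σ                  1,767.5059    12,410.8771
Price P = Σ PV = 1,767.5059.
Macaulay duration = Σ(t·PV) / P = 12,410.8771 / 1,767.5059 = 7.02169 half-year periods.
In years: 7.02169 / 2 = 3.51084 years.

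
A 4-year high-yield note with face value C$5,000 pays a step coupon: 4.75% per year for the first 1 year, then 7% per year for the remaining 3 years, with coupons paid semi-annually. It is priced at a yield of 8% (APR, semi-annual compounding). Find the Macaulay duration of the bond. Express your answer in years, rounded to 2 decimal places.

3.61 years

Periodic yield y = 0.04. Discount each cash flow and weight by its period:
  t   CF        PV=CF/(1+0.04)^t    t·PV
  1       118.75       114.1827       114.1827
  2       118.75       109.7911       219.5821
  3       175.00       155.5744       466.7231
  4       175.00       149.5907       598.3629
  5       175.00       143.8372       719.1862
  6       175.00       138.3050       829.8303
  7       175.00       132.9856       930.8993
  8     5,175.00     3,781.3218    30,250.5745
  Σ                  4,725.5886    34,129.3411
Price P = Σ PV = 4,725.5886.
Macaulay duration = Σ(t·PV) / P = 34,129.3411 / 4,725.5886 = 7.22224 half-year periods.
In years: 7.22224 / 2 = 3.61112 years.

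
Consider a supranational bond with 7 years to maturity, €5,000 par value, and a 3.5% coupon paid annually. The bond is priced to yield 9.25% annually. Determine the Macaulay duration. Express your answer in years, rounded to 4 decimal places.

6.1789 years

Periodic yield y = 0.0925. Discount each cash flow and weight by its year:
  t   CF        PV=CF/(1+0.0925)^t    t·PV
  1       175.00       160.1831       160.1831
  2       175.00       146.6207       293.2413
  3       175.00       134.2065       402.6196
  4       175.00       122.8435       491.3741
  5       175.00       112.4426       562.2129
  6       175.00       102.9223       617.5336
  7     5,175.00     2,785.8661    19,501.0625
  Σ                  3,565.0847    22,028.2272
Price P = Σ PV = 3,565.0847.
Macaulay duration = Σ(t·PV) / P = 22,028.2272 / 3,565.0847 = 6.17888 years.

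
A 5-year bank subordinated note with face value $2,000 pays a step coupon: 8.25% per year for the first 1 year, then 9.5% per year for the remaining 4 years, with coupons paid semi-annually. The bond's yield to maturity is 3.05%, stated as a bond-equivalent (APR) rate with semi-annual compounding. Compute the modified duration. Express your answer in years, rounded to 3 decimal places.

4.189 years

Periodic yield y = 0.01525. First find Macaulay duration:
  t   CF        PV=CF/(1+0.01525)^t    t·PV
  1        82.50        81.2608        81.2608
  2        82.50        80.0402       160.0803
  3        95.00        90.7830       272.3491
  4        95.00        89.4194       357.6775
  5        95.00        88.0762       440.3810
  6        95.00        86.7532       520.5193
  7        95.00        85.4501       598.1508
  8        95.00        84.1666       673.3325
  9        95.00        82.9023       746.1208
  10    2,095.00     1,800.7526    18,007.5258
  Σ                  2,569.6043    21,857.3979
P = 2,569.6043; Macaulay duration = 21,857.3979 / 2,569.6043 = 8.50613 half-year periods = 4.25307 years.
Modified duration = D_Mac / (1 + y) = 4.25307 / 1.01525 = 4.18918 years.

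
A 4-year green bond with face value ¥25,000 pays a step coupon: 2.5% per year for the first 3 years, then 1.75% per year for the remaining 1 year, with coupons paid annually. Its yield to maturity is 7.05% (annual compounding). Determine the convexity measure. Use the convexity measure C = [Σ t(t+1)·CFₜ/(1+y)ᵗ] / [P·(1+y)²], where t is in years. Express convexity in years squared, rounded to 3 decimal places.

16.530

With y = 0.0705:
  t   CF        PV=CF/(1+0.0705)^t    t·PV        t(t+1)·PV
  1       625.00       583.8393       583.8393       1,167.6787
  2       625.00       545.3894     1,090.7788       3,272.3363
  3       625.00       509.4716     1,528.4149       6,113.6595
  4    25,437.50    19,369.9161    77,479.6645     387,398.3224
  Σ                 21,008.6165    80,682.6974     397,951.9968
P = 21,008.6165.
Convexity = Σ t(t+1)·PV / [P·(1+y)²] = 397,951.9968 / (21,008.6165 × 1.145970) = 16.52951.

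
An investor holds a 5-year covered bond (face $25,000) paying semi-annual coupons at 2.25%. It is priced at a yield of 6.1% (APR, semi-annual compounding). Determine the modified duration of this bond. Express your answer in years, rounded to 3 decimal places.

4.588 years

Periodic yield y = 0.0305. First find Macaulay duration:
  t   CF        PV=CF/(1+0.0305)^t    t·PV
  1       281.25       272.9258       272.9258
  2       281.25       264.8479       529.6958
  3       281.25       257.0091       771.0274
  4       281.25       249.4024       997.6094
  5       281.25       242.0207     1,210.1036
  6       281.25       234.8576     1,409.1454
  7       281.25       227.9064     1,595.3449
  8       281.25       221.1610     1,769.2881
  9       281.25       214.6152     1,931.5372
  10   25,281.25    18,720.5491   187,205.4906
  Σ                 20,905.2952   197,692.1682
P = 20,905.2952; Macaulay duration = 197,692.1682 / 20,905.2952 = 9.45656 half-year periods = 4.72828 years.
Modified duration = D_Mac / (1 + y) = 4.72828 / 1.0305 = 4.58834 years.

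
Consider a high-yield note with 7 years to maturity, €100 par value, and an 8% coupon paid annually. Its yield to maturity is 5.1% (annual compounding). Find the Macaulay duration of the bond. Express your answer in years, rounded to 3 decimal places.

Periodic yield y = 0.051. Discount each cash flow and weight by its year:
  t   CF        PV=CF/(1+0.051)^t    t·PV
  1         8.00         7.6118         7.6118
  2         8.00         7.2424        14.4849
  3         8.00         6.8910        20.6730
  4         8.00         6.5566        26.2264
  5         8.00         6.2384        31.1922
  6         8.00         5.9357        35.6143
  7       108.00        76.2438       533.7069
  Σ                    116.7198       669.5095
Price P = Σ PV = 116.7198.
Macaulay duration = Σ(t·PV) / P = 669.5095 / 116.7198 = 5.73604 years.

5.736 years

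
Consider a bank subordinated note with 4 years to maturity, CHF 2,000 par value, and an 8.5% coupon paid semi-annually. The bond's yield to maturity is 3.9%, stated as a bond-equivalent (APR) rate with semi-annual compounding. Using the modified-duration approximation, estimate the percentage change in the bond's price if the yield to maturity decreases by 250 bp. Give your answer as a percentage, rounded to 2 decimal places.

Periodic yield y = 0.0195. Modified duration first:
  t   CF        PV=CF/(1+0.0195)^t    t·PV
  1        85.00        83.3742        83.3742
  2        85.00        81.7795       163.5590
  3        85.00        80.2153       240.6459
  4        85.00        78.6810       314.7241
  5        85.00        77.1761       385.8805
  6        85.00        75.6999       454.1997
  7        85.00        74.2520       519.7642
  8     2,085.00     1,786.5214    14,292.1711
  Σ                  2,337.6995    16,454.3186
P = 2,337.6995; D_Mac = 7.03868 half-year periods = 3.51934 yrs; D_mod = 3.51934/(1+0.0195) = 3.45203 yrs.
ΔP/P ≈ -D_mod · Δy = -3.45203 × (-0.025) = +0.086301 = +8.6301%.

+8.63%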